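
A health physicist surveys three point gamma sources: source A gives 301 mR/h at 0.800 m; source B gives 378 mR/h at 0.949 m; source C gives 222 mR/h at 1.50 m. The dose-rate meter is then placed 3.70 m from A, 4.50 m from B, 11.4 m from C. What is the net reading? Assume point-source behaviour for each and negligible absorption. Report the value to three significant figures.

By superposition, sum each source's inverse-square contribution:
A: 301 × (0.800/3.70)² = 14.07 mR/h
B: 378 × (0.949/4.50)² = 16.81 mR/h
C: 222 × (1.50/11.4)² = 3.843 mR/h
Total = 14.07 + 16.81 + 3.843 = 34.72 mR/h.

34.7 mR/h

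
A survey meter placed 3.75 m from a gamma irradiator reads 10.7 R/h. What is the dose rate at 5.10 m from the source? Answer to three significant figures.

5.79 R/h

Since intensity falls as 1/r², scaling from 3.75 m to 5.10 m:
10.7 × (3.75/5.10)² = 10.7 × 0.5407 = 5.785 R/h.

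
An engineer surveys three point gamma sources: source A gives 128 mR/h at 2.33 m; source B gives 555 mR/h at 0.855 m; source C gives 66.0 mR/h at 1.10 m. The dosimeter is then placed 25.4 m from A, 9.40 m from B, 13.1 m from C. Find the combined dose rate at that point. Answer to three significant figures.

6.13 mR/h

By superposition, sum each source's inverse-square contribution:
A: 128 × (2.33/25.4)² = 1.077 mR/h
B: 555 × (0.855/9.40)² = 4.592 mR/h
C: 66.0 × (1.10/13.1)² = 0.4654 mR/h
Total = 1.077 + 4.592 + 0.4654 = 6.134 mR/h.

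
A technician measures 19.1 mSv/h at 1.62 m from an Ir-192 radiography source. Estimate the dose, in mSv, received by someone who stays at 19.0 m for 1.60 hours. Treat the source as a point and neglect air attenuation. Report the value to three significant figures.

Using I₁d₁² = I₂d₂², rate at 19.0 m:
19.1 × (1.62/19.0)² = 19.1 × 0.007270 = 0.1389 mSv/h.
Dose = rate × time = 0.1389 mSv/h × 1.600 h = 0.2222 mSv.

0.222 mSv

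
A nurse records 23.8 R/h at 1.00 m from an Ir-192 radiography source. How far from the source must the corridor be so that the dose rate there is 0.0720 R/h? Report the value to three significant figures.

Intensity scales as (d₁/d₂)², so d₂ = d₁·√(I₁/I₂).
I₁/I₂ = 23.8/0.0720 = 330.6, so d₂ = 1.00 × √330.6 = 18.18 m.

18.2 m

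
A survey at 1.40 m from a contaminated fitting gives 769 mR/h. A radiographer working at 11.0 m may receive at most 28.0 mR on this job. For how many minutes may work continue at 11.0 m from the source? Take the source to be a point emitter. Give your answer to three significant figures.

135 min

Since intensity falls as 1/r², rate at 11.0 m:
769 × (1.40/11.0)² = 769 × 0.01620 = 12.46 mR/h.
Stay time = 28.0 mR ÷ 12.46 mR/h = 2.247 h = 134.8 min.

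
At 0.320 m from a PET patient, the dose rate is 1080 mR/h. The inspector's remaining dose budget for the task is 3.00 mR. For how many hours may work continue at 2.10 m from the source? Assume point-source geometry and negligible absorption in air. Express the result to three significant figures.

0.120 h

By the inverse-square law, rate at 2.10 m:
(0.320/2.10)² = 0.02322, so 1080 × 0.02322 = 25.08 mR/h.
Stay time = 3.00 mR ÷ 25.08 mR/h = 0.1196 h.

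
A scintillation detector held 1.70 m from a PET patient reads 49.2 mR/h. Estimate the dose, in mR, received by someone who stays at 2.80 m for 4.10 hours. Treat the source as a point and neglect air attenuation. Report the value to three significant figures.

74.4 mR

Using I₁d₁² = I₂d₂², rate at 2.80 m:
(1.70/2.80)² = 0.3686, so 49.2 × 0.3686 = 18.14 mR/h.
Dose = rate × time = 18.14 mR/h × 4.100 h = 74.37 mR.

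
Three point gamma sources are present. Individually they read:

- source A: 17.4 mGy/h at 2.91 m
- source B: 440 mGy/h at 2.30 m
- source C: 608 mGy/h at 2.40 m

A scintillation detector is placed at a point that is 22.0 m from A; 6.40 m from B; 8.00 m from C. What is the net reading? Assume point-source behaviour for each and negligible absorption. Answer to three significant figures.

Each source contributes Iᵢ·(dᵢ/rᵢ)²; contributions add.
A: 17.4 × (2.91/22.0)² = 0.3044 mGy/h
B: 440 × (2.30/6.40)² = 56.83 mGy/h
C: 608 × (2.40/8.00)² = 54.72 mGy/h
Total = 0.3044 + 56.83 + 54.72 = 111.9 mGy/h.

112 mGy/h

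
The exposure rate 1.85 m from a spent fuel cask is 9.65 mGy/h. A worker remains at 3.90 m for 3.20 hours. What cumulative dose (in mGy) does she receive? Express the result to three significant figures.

Intensity scales as (d₁/d₂)², so rate at 3.90 m:
(1.85/3.90)² = 0.2250, so 9.65 × 0.2250 = 2.171 mGy/h.
Dose = rate × time = 2.171 mGy/h × 3.200 h = 6.947 mGy.

6.95 mGy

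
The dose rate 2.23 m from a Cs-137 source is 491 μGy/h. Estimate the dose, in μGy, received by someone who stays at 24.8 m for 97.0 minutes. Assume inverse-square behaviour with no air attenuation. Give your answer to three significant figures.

Using I₁d₁² = I₂d₂², rate at 24.8 m:
491 × (2.23/24.8)² = 491 × 0.008085 = 3.970 μGy/h.
Dose = rate × time = 3.970 μGy/h × 1.617 h = 6.419 μGy.

6.42 μGy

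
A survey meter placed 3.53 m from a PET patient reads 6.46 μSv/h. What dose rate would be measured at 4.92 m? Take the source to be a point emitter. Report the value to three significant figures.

3.33 μSv/h

Intensity scales as (d₁/d₂)², so scaling from 3.53 m to 4.92 m:
(3.53/4.92)² = 0.5148, so 6.46 × 0.5148 = 3.326 μSv/h.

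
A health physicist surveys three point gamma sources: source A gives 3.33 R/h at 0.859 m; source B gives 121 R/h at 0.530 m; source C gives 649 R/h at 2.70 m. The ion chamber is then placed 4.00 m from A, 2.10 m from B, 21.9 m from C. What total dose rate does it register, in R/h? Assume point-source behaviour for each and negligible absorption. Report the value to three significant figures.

17.7 R/h

Each source contributes Iᵢ·(dᵢ/rᵢ)²; contributions add.
A: 3.33 × (0.859/4.00)² = 0.1536 R/h
B: 121 × (0.530/2.10)² = 7.707 R/h
C: 649 × (2.70/21.9)² = 9.865 R/h
Total = 0.1536 + 7.707 + 9.865 = 17.73 R/h.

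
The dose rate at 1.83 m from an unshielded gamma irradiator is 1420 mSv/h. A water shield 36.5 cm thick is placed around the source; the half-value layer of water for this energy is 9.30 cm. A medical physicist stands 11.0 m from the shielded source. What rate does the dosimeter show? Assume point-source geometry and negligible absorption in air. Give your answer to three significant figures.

2.59 mSv/h

Distance alone: 1420 × (1.83/11.0)² = 1420 × 0.02768 = 39.31 mSv/h.
Shield: 36.5/9.30 = 3.925 half-value layers → attenuation 2^(−3.925) = 0.06584.
Combined: 39.31 × 0.06584 = 2.588 mSv/h.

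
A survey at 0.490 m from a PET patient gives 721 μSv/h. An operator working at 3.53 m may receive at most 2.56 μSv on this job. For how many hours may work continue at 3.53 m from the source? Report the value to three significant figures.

0.184 h

Intensity scales as (d₁/d₂)², so rate at 3.53 m:
(0.490/3.53)² = 0.01927, so 721 × 0.01927 = 13.89 μSv/h.
Stay time = 2.56 μSv ÷ 13.89 μSv/h = 0.1843 h.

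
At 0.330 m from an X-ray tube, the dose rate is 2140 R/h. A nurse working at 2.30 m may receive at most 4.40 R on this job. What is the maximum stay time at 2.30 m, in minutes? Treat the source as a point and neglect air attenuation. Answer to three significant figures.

Intensity scales as (d₁/d₂)², so rate at 2.30 m:
2140 × (0.330/2.30)² = 2140 × 0.02059 = 44.06 R/h.
Stay time = 4.40 R ÷ 44.06 R/h = 0.09986 h = 5.992 min.

5.99 min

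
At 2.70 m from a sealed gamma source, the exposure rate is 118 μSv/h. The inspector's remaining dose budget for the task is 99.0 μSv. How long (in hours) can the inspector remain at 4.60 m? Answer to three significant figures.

Applying the 1/r² law, rate at 4.60 m:
118 × (2.70/4.60)² = 118 × 0.3445 = 40.65 μSv/h.
Stay time = 99.0 μSv ÷ 40.65 μSv/h = 2.435 h.

2.44 h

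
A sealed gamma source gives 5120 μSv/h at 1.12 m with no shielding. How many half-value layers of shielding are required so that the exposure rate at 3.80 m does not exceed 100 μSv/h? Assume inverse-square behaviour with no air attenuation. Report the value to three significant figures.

2.15 half-value layers

At 3.80 m, distance alone gives 5120 × (1.12/3.80)² = 5120 × 0.08687 = 444.8 μSv/h.
Further attenuation needed: 444.8/100 = 4.448.
n = log₂(4.448) = 2.153 half-value layers.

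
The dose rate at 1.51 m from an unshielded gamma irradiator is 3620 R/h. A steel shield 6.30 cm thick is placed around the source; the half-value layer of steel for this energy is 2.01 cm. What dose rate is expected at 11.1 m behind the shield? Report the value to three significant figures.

Distance alone: 3620 × (1.51/11.1)² = 3620 × 0.01851 = 67.01 R/h.
Shield: 6.30/2.01 = 3.134 half-value layers → attenuation 2^(−3.134) = 0.1139.
Combined: 67.01 × 0.1139 = 7.632 R/h.

7.63 R/h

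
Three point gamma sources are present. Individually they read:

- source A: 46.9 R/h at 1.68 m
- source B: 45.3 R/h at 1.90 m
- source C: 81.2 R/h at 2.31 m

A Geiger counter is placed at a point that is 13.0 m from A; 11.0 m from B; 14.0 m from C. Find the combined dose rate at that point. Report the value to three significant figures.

Each source contributes Iᵢ·(dᵢ/rᵢ)²; contributions add.
A: 46.9 × (1.68/13.0)² = 0.7833 R/h
B: 45.3 × (1.90/11.0)² = 1.352 R/h
C: 81.2 × (2.31/14.0)² = 2.211 R/h
Total = 0.7833 + 1.352 + 2.211 = 4.346 R/h.

4.35 R/h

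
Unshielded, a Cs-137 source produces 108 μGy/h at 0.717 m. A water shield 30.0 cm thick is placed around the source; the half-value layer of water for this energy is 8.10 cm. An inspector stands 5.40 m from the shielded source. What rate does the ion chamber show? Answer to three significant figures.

Distance alone: (0.717/5.40)² = 0.01763, so 108 × 0.01763 = 1.904 μGy/h.
Shield: 30.0/8.10 = 3.704 half-value layers → attenuation 2^(−3.704) = 0.07673.
Combined: 1.904 × 0.07673 = 0.1461 μGy/h.

0.146 μGy/h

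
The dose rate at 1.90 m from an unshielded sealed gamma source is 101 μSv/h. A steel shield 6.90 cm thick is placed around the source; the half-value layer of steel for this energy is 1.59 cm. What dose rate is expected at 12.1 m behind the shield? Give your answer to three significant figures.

0.123 μSv/h

Distance alone: (1.90/12.1)² = 0.02466, so 101 × 0.02466 = 2.491 μSv/h.
Shield: 6.90/1.59 = 4.340 half-value layers → attenuation 2^(−4.340) = 0.04938.
Combined: 2.491 × 0.04938 = 0.1230 μSv/h.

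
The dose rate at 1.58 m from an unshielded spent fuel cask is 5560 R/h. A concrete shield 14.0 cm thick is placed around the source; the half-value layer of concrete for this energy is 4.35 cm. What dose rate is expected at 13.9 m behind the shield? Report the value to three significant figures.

7.72 R/h

Distance alone: (1.58/13.9)² = 0.01292, so 5560 × 0.01292 = 71.84 R/h.
Shield: 14.0/4.35 = 3.218 half-value layers → attenuation 2^(−3.218) = 0.1075.
Combined: 71.84 × 0.1075 = 7.723 R/h.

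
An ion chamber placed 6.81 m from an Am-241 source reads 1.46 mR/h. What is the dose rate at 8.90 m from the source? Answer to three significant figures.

0.855 mR/h

Using I₁d₁² = I₂d₂², scaling from 6.81 m to 8.90 m:
1.46 × (6.81/8.90)² = 1.46 × 0.5855 = 0.8548 mR/h.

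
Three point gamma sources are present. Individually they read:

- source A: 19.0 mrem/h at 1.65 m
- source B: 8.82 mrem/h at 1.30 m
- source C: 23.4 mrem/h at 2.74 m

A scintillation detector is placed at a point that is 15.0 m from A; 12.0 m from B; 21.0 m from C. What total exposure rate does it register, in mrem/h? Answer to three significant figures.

Each source contributes Iᵢ·(dᵢ/rᵢ)²; contributions add.
A: 19.0 × (1.65/15.0)² = 0.2299 mrem/h
B: 8.82 × (1.30/12.0)² = 0.1035 mrem/h
C: 23.4 × (2.74/21.0)² = 0.3984 mrem/h
Total = 0.2299 + 0.1035 + 0.3984 = 0.7318 mrem/h.

0.732 mrem/h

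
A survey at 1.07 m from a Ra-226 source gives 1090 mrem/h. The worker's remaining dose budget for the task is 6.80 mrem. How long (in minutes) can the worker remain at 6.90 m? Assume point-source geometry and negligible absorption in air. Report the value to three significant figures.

15.6 min

Applying the 1/r² law, rate at 6.90 m:
1090 × (1.07/6.90)² = 1090 × 0.02405 = 26.21 mrem/h.
Stay time = 6.80 mrem ÷ 26.21 mrem/h = 0.2594 h = 15.56 min.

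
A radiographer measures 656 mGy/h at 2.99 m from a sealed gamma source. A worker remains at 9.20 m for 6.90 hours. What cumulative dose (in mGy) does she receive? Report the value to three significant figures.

Using I₁d₁² = I₂d₂², rate at 9.20 m:
(2.99/9.20)² = 0.1056, so 656 × 0.1056 = 69.27 mGy/h.
Dose = rate × time = 69.27 mGy/h × 6.900 h = 478.0 mGy.

478 mGy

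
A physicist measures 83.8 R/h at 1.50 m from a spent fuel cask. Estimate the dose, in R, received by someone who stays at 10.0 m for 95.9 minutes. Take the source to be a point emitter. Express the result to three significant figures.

Applying the 1/r² law, rate at 10.0 m:
83.8 × (1.50/10.0)² = 83.8 × 0.02250 = 1.885 R/h.
Dose = rate × time = 1.885 R/h × 1.598 h = 3.012 R.

3.01 R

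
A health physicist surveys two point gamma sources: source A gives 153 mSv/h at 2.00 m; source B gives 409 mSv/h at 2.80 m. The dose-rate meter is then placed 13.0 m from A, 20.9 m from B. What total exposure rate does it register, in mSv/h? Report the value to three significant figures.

11.0 mSv/h

By superposition, sum each source's inverse-square contribution:
A: 153 × (2.00/13.0)² = 3.621 mSv/h
B: 409 × (2.80/20.9)² = 7.341 mSv/h
Total = 3.621 + 7.341 = 10.96 mSv/h.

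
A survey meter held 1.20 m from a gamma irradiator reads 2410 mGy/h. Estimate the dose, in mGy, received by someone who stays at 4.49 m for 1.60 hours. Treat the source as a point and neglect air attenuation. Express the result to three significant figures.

By the inverse-square law, rate at 4.49 m:
(1.20/4.49)² = 0.07143, so 2410 × 0.07143 = 172.1 mGy/h.
Dose = rate × time = 172.1 mGy/h × 1.600 h = 275.4 mGy.

275 mGy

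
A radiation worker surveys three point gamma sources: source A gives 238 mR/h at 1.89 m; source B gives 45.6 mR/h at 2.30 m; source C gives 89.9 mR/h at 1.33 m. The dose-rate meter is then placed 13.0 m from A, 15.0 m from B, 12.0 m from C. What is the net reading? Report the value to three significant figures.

Each source contributes Iᵢ·(dᵢ/rᵢ)²; contributions add.
A: 238 × (1.89/13.0)² = 5.031 mR/h
B: 45.6 × (2.30/15.0)² = 1.072 mR/h
C: 89.9 × (1.33/12.0)² = 1.104 mR/h
Total = 5.031 + 1.072 + 1.104 = 7.207 mR/h.

7.21 mR/h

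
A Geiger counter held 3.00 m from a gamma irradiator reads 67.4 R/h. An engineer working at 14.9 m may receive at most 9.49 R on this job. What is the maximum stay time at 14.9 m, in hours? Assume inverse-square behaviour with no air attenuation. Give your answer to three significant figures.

Intensity scales as (d₁/d₂)², so rate at 14.9 m:
(3.00/14.9)² = 0.04054, so 67.4 × 0.04054 = 2.732 R/h.
Stay time = 9.49 R ÷ 2.732 R/h = 3.474 h.

3.47 h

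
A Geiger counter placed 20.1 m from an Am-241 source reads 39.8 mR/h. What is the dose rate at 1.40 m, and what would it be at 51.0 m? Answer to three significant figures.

8200 mR/h; 6.18 mR/h

By the inverse-square law,
At 1.40 m: 39.8 × (20.1/1.40)² = 39.8 × 206.1 = 8203 mR/h
At 51.0 m: 8203 × (1.40/51.0)² = 8203 × 0.0007536 = 6.182 mR/h.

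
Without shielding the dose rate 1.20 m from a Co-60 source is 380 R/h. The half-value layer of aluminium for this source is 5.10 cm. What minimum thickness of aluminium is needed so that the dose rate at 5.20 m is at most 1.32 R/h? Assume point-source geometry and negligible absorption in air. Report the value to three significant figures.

20.1 cm

At 5.20 m, distance alone gives 380 × (1.20/5.20)² = 380 × 0.05325 = 20.23 R/h.
Further attenuation needed: 20.23/1.32 = 15.33.
n = log₂(15.33) = 3.938 half-value layers.
Thickness = 3.938 × 5.10 cm = 20.08 cm.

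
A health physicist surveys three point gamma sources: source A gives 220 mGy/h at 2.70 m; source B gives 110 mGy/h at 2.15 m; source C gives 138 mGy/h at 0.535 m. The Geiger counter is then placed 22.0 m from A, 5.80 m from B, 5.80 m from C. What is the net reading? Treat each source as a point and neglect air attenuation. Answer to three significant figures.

Each source contributes Iᵢ·(dᵢ/rᵢ)²; contributions add.
A: 220 × (2.70/22.0)² = 3.314 mGy/h
B: 110 × (2.15/5.80)² = 15.12 mGy/h
C: 138 × (0.535/5.80)² = 1.174 mGy/h
Total = 3.314 + 15.12 + 1.174 = 19.61 mGy/h.

19.6 mGy/h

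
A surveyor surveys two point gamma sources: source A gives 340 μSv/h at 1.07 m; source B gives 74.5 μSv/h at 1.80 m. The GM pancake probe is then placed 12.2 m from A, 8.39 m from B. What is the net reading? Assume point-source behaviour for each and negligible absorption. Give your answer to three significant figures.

By superposition, sum each source's inverse-square contribution:
A: 340 × (1.07/12.2)² = 2.615 μSv/h
B: 74.5 × (1.80/8.39)² = 3.429 μSv/h
Total = 2.615 + 3.429 = 6.044 μSv/h.

6.04 μSv/h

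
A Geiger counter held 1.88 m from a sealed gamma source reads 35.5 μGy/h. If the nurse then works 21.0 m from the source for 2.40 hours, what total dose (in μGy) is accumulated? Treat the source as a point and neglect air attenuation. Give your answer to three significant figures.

By the inverse-square law, rate at 21.0 m:
(1.88/21.0)² = 0.008015, so 35.5 × 0.008015 = 0.2845 μGy/h.
Dose = rate × time = 0.2845 μGy/h × 2.400 h = 0.6828 μGy.

0.683 μGy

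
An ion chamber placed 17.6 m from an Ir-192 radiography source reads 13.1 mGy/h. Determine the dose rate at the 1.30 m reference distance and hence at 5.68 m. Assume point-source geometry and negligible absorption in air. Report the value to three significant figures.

Applying the 1/r² law,
At 1.30 m: 13.1 × (17.6/1.30)² = 13.1 × 183.3 = 2401 mGy/h
At 5.68 m: (1.30/5.68)² = 0.05238, so 2401 × 0.05238 = 125.8 mGy/h.

2400 mGy/h; 126 mGy/h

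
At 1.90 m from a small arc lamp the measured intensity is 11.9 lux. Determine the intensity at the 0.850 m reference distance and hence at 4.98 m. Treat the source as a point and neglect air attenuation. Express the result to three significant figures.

Using I₁d₁² = I₂d₂²,
At 0.850 m: (1.90/0.850)² = 4.997, so 11.9 × 4.997 = 59.46 lux
At 4.98 m: (0.850/4.98)² = 0.02913, so 59.46 × 0.02913 = 1.732 lux.

59.5 lux; 1.73 lux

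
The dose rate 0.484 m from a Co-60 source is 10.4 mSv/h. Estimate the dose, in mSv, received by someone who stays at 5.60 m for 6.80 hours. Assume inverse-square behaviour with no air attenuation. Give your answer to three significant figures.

0.528 mSv

Using I₁d₁² = I₂d₂², rate at 5.60 m:
(0.484/5.60)² = 0.007470, so 10.4 × 0.007470 = 0.07769 mSv/h.
Dose = rate × time = 0.07769 mSv/h × 6.800 h = 0.5283 mSv.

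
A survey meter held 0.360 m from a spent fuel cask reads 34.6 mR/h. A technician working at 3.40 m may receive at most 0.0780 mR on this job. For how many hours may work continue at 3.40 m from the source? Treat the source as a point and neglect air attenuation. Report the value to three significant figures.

0.201 h

Applying the 1/r² law, rate at 3.40 m:
(0.360/3.40)² = 0.01121, so 34.6 × 0.01121 = 0.3879 mR/h.
Stay time = 0.0780 mR ÷ 0.3879 mR/h = 0.2011 h.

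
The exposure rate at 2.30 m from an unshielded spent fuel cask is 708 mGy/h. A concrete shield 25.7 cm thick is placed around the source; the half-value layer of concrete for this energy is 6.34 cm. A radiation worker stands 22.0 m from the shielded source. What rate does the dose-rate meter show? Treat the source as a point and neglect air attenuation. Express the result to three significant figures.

0.466 mGy/h

Distance alone: 708 × (2.30/22.0)² = 708 × 0.01093 = 7.738 mGy/h.
Shield: 25.7/6.34 = 4.054 half-value layers → attenuation 2^(−4.054) = 0.06020.
Combined: 7.738 × 0.06020 = 0.4658 mGy/h.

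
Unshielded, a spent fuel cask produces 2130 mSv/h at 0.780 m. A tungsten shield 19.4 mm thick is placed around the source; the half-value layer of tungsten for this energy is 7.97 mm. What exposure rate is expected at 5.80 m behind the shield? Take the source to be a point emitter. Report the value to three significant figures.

Distance alone: 2130 × (0.780/5.80)² = 2130 × 0.01809 = 38.53 mSv/h.
Shield: 19.4/7.97 = 2.434 half-value layers → attenuation 2^(−2.434) = 0.1851.
Combined: 38.53 × 0.1851 = 7.132 mSv/h.

7.13 mSv/h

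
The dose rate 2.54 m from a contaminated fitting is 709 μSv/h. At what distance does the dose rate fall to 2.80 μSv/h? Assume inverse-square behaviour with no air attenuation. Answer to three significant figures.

40.4 m

Applying the 1/r² law, d₂ = d₁·√(I₁/I₂).
I₁/I₂ = 709/2.80 = 253.2, so d₂ = 2.54 × √253.2 = 40.42 m.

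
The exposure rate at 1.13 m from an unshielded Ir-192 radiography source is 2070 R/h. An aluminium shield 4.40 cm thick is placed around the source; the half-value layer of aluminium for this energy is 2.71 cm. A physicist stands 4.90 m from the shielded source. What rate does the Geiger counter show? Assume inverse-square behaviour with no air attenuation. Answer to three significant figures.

Distance alone: 2070 × (1.13/4.90)² = 2070 × 0.05318 = 110.1 R/h.
Shield: 4.40/2.71 = 1.624 half-value layers → attenuation 2^(−1.624) = 0.3244.
Combined: 110.1 × 0.3244 = 35.72 R/h.

35.7 R/h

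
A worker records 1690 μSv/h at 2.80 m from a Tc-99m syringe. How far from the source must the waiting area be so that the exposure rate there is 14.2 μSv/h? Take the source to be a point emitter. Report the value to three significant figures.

Intensity scales as (d₁/d₂)², so d₂ = d₁·√(I₁/I₂).
I₁/I₂ = 1690/14.2 = 119.0, so d₂ = 2.80 × √119.0 = 30.54 m.

30.5 m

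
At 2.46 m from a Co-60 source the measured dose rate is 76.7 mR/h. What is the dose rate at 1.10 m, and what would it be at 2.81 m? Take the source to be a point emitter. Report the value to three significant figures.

By the inverse-square law,
At 1.10 m: (2.46/1.10)² = 5.001, so 76.7 × 5.001 = 383.6 mR/h
At 2.81 m: (1.10/2.81)² = 0.1532, so 383.6 × 0.1532 = 58.77 mR/h.

384 mR/h; 58.8 mR/h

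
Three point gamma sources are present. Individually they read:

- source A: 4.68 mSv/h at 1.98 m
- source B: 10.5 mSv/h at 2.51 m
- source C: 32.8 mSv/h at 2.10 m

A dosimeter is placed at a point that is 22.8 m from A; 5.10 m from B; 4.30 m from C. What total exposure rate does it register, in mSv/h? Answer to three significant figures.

Each source contributes Iᵢ·(dᵢ/rᵢ)²; contributions add.
A: 4.68 × (1.98/22.8)² = 0.03529 mSv/h
B: 10.5 × (2.51/5.10)² = 2.543 mSv/h
C: 32.8 × (2.10/4.30)² = 7.823 mSv/h
Total = 0.03529 + 2.543 + 7.823 = 10.40 mSv/h.

10.4 mSv/h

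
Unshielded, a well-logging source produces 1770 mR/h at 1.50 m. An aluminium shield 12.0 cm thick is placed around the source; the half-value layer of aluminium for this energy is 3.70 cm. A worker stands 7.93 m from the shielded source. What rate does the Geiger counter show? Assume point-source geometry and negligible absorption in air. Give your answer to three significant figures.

6.69 mR/h

Distance alone: (1.50/7.93)² = 0.03578, so 1770 × 0.03578 = 63.33 mR/h.
Shield: 12.0/3.70 = 3.243 half-value layers → attenuation 2^(−3.243) = 0.1056.
Combined: 63.33 × 0.1056 = 6.688 mR/h.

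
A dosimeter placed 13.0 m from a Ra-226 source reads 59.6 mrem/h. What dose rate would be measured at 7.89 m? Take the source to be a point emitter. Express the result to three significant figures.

162 mrem/h

Applying the 1/r² law, scaling from 13.0 m to 7.89 m:
59.6 × (13.0/7.89)² = 59.6 × 2.715 = 161.8 mrem/h.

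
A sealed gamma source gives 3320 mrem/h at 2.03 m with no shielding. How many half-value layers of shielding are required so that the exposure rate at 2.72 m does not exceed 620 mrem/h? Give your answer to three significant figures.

At 2.72 m, distance alone gives 3320 × (2.03/2.72)² = 3320 × 0.5570 = 1849 mrem/h.
Further attenuation needed: 1849/620 = 2.982.
n = log₂(2.982) = 1.576 half-value layers.

1.58 half-value layers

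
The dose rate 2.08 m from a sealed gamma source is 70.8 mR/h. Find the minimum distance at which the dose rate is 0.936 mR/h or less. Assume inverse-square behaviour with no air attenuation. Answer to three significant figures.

18.1 m

Applying the 1/r² law, d₂ = d₁·√(I₁/I₂).
I₁/I₂ = 70.8/0.936 = 75.64, so d₂ = 2.08 × √75.64 = 18.09 m.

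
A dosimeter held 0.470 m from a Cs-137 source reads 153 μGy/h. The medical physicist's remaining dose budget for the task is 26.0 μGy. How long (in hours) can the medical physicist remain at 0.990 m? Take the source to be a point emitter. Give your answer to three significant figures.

By the inverse-square law, rate at 0.990 m:
(0.470/0.990)² = 0.2254, so 153 × 0.2254 = 34.49 μGy/h.
Stay time = 26.0 μGy ÷ 34.49 μGy/h = 0.7538 h.

0.754 h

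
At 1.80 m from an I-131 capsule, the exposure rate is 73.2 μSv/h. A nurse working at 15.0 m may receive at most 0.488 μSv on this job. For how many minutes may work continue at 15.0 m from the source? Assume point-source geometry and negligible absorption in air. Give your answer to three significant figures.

27.8 min

Using I₁d₁² = I₂d₂², rate at 15.0 m:
(1.80/15.0)² = 0.01440, so 73.2 × 0.01440 = 1.054 μSv/h.
Stay time = 0.488 μSv ÷ 1.054 μSv/h = 0.4630 h = 27.78 min.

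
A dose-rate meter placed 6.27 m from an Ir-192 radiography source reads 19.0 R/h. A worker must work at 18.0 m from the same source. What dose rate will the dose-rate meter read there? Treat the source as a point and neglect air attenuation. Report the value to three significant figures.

2.31 R/h

Since intensity falls as 1/r², scaling from 6.27 m to 18.0 m:
19.0 × (6.27/18.0)² = 19.0 × 0.1213 = 2.305 R/h.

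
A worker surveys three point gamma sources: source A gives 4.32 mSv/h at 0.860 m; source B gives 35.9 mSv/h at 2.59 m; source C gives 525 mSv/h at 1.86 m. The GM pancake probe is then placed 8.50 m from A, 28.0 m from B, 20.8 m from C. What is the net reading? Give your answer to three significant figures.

4.55 mSv/h

By superposition, sum each source's inverse-square contribution:
A: 4.32 × (0.860/8.50)² = 0.04422 mSv/h
B: 35.9 × (2.59/28.0)² = 0.3072 mSv/h
C: 525 × (1.86/20.8)² = 4.198 mSv/h
Total = 0.04422 + 0.3072 + 4.198 = 4.549 mSv/h.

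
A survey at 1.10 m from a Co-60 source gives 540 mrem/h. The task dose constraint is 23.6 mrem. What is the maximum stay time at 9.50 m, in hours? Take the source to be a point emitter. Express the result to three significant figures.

3.26 h

Applying the 1/r² law, rate at 9.50 m:
(1.10/9.50)² = 0.01341, so 540 × 0.01341 = 7.241 mrem/h.
Stay time = 23.6 mrem ÷ 7.241 mrem/h = 3.259 h.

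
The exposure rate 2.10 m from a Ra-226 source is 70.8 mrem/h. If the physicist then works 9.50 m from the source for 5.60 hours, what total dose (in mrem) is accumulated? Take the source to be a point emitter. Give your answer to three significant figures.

19.4 mrem

By the inverse-square law, rate at 9.50 m:
(2.10/9.50)² = 0.04886, so 70.8 × 0.04886 = 3.459 mrem/h.
Dose = rate × time = 3.459 mrem/h × 5.600 h = 19.37 mrem.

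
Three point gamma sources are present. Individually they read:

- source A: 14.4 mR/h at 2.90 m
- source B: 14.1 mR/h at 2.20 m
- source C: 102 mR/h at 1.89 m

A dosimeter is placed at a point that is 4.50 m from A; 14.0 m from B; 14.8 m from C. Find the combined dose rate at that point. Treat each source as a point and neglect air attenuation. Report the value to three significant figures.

Each source contributes Iᵢ·(dᵢ/rᵢ)²; contributions add.
A: 14.4 × (2.90/4.50)² = 5.980 mR/h
B: 14.1 × (2.20/14.0)² = 0.3482 mR/h
C: 102 × (1.89/14.8)² = 1.663 mR/h
Total = 5.980 + 0.3482 + 1.663 = 7.991 mR/h.

7.99 mR/h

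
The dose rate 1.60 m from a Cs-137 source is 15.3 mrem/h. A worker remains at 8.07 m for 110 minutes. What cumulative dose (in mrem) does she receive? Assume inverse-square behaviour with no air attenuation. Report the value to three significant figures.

By the inverse-square law, rate at 8.07 m:
15.3 × (1.60/8.07)² = 15.3 × 0.03931 = 0.6014 mrem/h.
Dose = rate × time = 0.6014 mrem/h × 1.833 h = 1.102 mrem.

1.10 mrem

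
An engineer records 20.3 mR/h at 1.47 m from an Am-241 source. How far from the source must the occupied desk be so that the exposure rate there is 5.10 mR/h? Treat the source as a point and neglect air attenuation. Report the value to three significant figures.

Intensity scales as (d₁/d₂)², so d₂ = d₁·√(I₁/I₂).
I₁/I₂ = 20.3/5.10 = 3.980, so d₂ = 1.47 × √3.980 = 2.933 m.

2.93 m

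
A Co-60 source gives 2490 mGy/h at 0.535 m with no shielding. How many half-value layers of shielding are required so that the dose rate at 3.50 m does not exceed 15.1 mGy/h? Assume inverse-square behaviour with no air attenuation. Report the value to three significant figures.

At 3.50 m, distance alone gives (0.535/3.50)² = 0.02337, so 2490 × 0.02337 = 58.19 mGy/h.
Further attenuation needed: 58.19/15.1 = 3.854.
n = log₂(3.854) = 1.946 half-value layers.

1.95 half-value layers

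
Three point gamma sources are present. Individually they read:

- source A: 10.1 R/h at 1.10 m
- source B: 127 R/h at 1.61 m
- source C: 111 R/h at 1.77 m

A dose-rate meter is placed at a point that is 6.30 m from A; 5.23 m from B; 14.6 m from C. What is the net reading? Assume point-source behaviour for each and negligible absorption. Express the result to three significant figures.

By superposition, sum each source's inverse-square contribution:
A: 10.1 × (1.10/6.30)² = 0.3079 R/h
B: 127 × (1.61/5.23)² = 12.04 R/h
C: 111 × (1.77/14.6)² = 1.631 R/h
Total = 0.3079 + 12.04 + 1.631 = 13.98 R/h.

14.0 R/h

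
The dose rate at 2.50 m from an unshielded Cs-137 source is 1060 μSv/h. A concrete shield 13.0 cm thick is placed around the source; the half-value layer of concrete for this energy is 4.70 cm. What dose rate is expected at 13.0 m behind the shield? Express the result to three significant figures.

Distance alone: (2.50/13.0)² = 0.03698, so 1060 × 0.03698 = 39.20 μSv/h.
Shield: 13.0/4.70 = 2.766 half-value layers → attenuation 2^(−2.766) = 0.1470.
Combined: 39.20 × 0.1470 = 5.762 μSv/h.

5.76 μSv/h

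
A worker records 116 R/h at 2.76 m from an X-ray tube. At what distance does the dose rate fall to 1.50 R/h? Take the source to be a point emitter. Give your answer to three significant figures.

Since intensity falls as 1/r², d₂ = d₁·√(I₁/I₂).
I₁/I₂ = 116/1.50 = 77.33, so d₂ = 2.76 × √77.33 = 24.27 m.

24.3 m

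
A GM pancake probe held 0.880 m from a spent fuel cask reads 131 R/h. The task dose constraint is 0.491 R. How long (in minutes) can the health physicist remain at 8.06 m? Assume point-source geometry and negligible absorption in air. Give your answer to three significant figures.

Applying the 1/r² law, rate at 8.06 m:
(0.880/8.06)² = 0.01192, so 131 × 0.01192 = 1.562 R/h.
Stay time = 0.491 R ÷ 1.562 R/h = 0.3143 h = 18.86 min.

18.9 min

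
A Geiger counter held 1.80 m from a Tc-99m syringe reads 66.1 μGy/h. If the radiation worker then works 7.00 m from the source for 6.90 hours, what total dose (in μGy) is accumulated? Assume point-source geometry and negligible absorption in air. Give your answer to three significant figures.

Intensity scales as (d₁/d₂)², so rate at 7.00 m:
66.1 × (1.80/7.00)² = 66.1 × 0.06612 = 4.371 μGy/h.
Dose = rate × time = 4.371 μGy/h × 6.900 h = 30.16 μGy.

30.2 μGy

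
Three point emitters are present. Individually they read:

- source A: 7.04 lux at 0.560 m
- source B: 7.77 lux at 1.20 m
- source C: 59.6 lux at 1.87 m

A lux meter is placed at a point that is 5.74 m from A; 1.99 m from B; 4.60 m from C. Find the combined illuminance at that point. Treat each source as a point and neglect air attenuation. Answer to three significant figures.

12.7 lux

By superposition, sum each source's inverse-square contribution:
A: 7.04 × (0.560/5.74)² = 0.06701 lux
B: 7.77 × (1.20/1.99)² = 2.825 lux
C: 59.6 × (1.87/4.60)² = 9.849 lux
Total = 0.06701 + 2.825 + 9.849 = 12.74 lux.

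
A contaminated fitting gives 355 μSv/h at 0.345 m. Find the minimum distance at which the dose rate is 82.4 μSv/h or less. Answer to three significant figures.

0.716 m

Using I₁d₁² = I₂d₂², d₂ = d₁·√(I₁/I₂).
I₁/I₂ = 355/82.4 = 4.308, so d₂ = 0.345 × √4.308 = 0.7161 m.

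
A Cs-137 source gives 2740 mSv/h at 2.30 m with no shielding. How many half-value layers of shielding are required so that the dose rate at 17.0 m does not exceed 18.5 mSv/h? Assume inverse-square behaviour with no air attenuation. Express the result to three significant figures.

At 17.0 m, distance alone gives 2740 × (2.30/17.0)² = 2740 × 0.01830 = 50.14 mSv/h.
Further attenuation needed: 50.14/18.5 = 2.710.
n = log₂(2.710) = 1.438 half-value layers.

1.44 half-value layers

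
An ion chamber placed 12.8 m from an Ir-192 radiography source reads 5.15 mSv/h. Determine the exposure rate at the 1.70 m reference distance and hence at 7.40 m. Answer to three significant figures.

292 mSv/h; 15.4 mSv/h

Intensity scales as (d₁/d₂)², so
At 1.70 m: 5.15 × (12.8/1.70)² = 5.15 × 56.69 = 292.0 mSv/h
At 7.40 m: (1.70/7.40)² = 0.05278, so 292.0 × 0.05278 = 15.41 mSv/h.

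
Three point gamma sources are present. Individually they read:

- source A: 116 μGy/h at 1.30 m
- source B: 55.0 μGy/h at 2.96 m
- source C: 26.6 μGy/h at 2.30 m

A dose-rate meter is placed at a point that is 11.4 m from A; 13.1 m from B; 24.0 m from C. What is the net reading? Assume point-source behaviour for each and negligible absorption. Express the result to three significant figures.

By superposition, sum each source's inverse-square contribution:
A: 116 × (1.30/11.4)² = 1.508 μGy/h
B: 55.0 × (2.96/13.1)² = 2.808 μGy/h
C: 26.6 × (2.30/24.0)² = 0.2443 μGy/h
Total = 1.508 + 2.808 + 0.2443 = 4.560 μGy/h.

4.56 μGy/h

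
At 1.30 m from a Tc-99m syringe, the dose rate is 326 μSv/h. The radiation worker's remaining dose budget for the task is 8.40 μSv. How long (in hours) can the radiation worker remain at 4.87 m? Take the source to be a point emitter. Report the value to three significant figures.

Intensity scales as (d₁/d₂)², so rate at 4.87 m:
326 × (1.30/4.87)² = 326 × 0.07126 = 23.23 μSv/h.
Stay time = 8.40 μSv ÷ 23.23 μSv/h = 0.3616 h.

0.362 h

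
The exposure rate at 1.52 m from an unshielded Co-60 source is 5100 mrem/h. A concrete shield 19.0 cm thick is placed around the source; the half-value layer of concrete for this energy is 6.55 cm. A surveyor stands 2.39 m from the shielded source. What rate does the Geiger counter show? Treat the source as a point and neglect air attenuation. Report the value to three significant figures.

276 mrem/h

Distance alone: 5100 × (1.52/2.39)² = 5100 × 0.4045 = 2063 mrem/h.
Shield: 19.0/6.55 = 2.901 half-value layers → attenuation 2^(−2.901) = 0.1339.
Combined: 2063 × 0.1339 = 276.2 mrem/h.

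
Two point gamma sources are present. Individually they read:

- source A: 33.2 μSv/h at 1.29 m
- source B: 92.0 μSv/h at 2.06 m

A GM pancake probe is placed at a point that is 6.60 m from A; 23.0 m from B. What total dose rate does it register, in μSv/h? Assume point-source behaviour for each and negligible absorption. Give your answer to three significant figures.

By superposition, sum each source's inverse-square contribution:
A: 33.2 × (1.29/6.60)² = 1.268 μSv/h
B: 92.0 × (2.06/23.0)² = 0.7380 μSv/h
Total = 1.268 + 0.7380 = 2.006 μSv/h.

2.01 μSv/h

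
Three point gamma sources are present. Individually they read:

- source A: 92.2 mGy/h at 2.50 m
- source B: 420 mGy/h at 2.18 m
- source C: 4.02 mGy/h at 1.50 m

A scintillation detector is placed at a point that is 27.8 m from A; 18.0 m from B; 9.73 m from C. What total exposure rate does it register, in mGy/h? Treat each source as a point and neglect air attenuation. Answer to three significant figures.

7.00 mGy/h

By superposition, sum each source's inverse-square contribution:
A: 92.2 × (2.50/27.8)² = 0.7456 mGy/h
B: 420 × (2.18/18.0)² = 6.161 mGy/h
C: 4.02 × (1.50/9.73)² = 0.09554 mGy/h
Total = 0.7456 + 6.161 + 0.09554 = 7.002 mGy/h.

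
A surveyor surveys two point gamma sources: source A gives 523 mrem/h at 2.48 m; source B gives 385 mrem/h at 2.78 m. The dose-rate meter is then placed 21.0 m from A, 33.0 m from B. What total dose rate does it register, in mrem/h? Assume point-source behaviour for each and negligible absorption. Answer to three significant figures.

10.0 mrem/h

By superposition, sum each source's inverse-square contribution:
A: 523 × (2.48/21.0)² = 7.294 mrem/h
B: 385 × (2.78/33.0)² = 2.732 mrem/h
Total = 7.294 + 2.732 = 10.03 mrem/h.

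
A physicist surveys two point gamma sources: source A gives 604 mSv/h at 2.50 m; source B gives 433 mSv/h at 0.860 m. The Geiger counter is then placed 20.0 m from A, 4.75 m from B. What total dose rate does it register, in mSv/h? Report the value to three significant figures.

23.6 mSv/h

Each source contributes Iᵢ·(dᵢ/rᵢ)²; contributions add.
A: 604 × (2.50/20.0)² = 9.438 mSv/h
B: 433 × (0.860/4.75)² = 14.19 mSv/h
Total = 9.438 + 14.19 = 23.63 mSv/h.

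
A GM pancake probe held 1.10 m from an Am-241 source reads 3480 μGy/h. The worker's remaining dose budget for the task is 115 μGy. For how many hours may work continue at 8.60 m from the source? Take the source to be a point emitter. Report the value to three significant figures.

2.02 h

By the inverse-square law, rate at 8.60 m:
(1.10/8.60)² = 0.01636, so 3480 × 0.01636 = 56.93 μGy/h.
Stay time = 115 μGy ÷ 56.93 μGy/h = 2.020 h.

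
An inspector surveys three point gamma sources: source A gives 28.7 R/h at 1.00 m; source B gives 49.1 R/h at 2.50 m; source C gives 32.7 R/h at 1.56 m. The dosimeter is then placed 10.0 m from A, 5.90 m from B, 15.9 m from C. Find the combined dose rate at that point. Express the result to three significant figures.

9.42 R/h

Each source contributes Iᵢ·(dᵢ/rᵢ)²; contributions add.
A: 28.7 × (1.00/10.0)² = 0.2870 R/h
B: 49.1 × (2.50/5.90)² = 8.816 R/h
C: 32.7 × (1.56/15.9)² = 0.3148 R/h
Total = 0.2870 + 8.816 + 0.3148 = 9.418 R/h.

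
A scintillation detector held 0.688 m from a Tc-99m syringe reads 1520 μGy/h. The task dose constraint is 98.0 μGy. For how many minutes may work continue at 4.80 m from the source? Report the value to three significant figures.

Intensity scales as (d₁/d₂)², so rate at 4.80 m:
1520 × (0.688/4.80)² = 1520 × 0.02054 = 31.22 μGy/h.
Stay time = 98.0 μGy ÷ 31.22 μGy/h = 3.139 h = 188.3 min.

188 min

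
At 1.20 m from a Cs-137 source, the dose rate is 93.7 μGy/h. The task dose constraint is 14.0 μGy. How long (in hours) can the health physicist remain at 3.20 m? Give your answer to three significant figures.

Since intensity falls as 1/r², rate at 3.20 m:
93.7 × (1.20/3.20)² = 93.7 × 0.1406 = 13.17 μGy/h.
Stay time = 14.0 μGy ÷ 13.17 μGy/h = 1.063 h.

1.06 h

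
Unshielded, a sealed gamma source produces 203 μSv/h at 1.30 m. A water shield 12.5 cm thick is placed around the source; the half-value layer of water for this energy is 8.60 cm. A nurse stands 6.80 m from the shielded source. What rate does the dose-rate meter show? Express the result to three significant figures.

2.71 μSv/h

Distance alone: (1.30/6.80)² = 0.03655, so 203 × 0.03655 = 7.420 μSv/h.
Shield: 12.5/8.60 = 1.453 half-value layers → attenuation 2^(−1.453) = 0.3653.
Combined: 7.420 × 0.3653 = 2.711 μSv/h.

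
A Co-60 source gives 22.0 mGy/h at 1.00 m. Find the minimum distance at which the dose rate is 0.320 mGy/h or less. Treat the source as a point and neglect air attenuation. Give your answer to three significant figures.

Using I₁d₁² = I₂d₂², d₂ = d₁·√(I₁/I₂).
I₁/I₂ = 22.0/0.320 = 68.75, so d₂ = 1.00 × √68.75 = 8.292 m.

8.29 m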